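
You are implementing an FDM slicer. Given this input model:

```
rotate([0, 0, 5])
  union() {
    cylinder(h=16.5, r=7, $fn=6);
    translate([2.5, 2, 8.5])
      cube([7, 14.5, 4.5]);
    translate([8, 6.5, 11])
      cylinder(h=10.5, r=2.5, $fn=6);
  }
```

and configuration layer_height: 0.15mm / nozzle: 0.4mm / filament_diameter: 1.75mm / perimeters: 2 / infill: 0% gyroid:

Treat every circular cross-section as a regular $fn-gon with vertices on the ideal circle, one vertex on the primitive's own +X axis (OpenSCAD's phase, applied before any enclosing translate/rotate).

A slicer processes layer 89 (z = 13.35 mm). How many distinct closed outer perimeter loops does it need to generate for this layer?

At z = 13.35 mm: the cylinder: section is a regular 6-gon, circumradius r=7; the cube at (2.5, 2) is not intersected at this z (z outside [8.5, 13]); the r=2.5 cylinder at (8, 6.5) gives a regular 6-gon of circumradius 2.5 (constant along its height); Combining (union): the 2 present regions are separate (no shared area or edge), so areas and boundary lengths simply add and each stays a separate island — 2 connected regions; (rotated 5° about Z; rotation is an isometry so areas/perimeters/island counts are preserved). The result has 2 disconnected regions.

2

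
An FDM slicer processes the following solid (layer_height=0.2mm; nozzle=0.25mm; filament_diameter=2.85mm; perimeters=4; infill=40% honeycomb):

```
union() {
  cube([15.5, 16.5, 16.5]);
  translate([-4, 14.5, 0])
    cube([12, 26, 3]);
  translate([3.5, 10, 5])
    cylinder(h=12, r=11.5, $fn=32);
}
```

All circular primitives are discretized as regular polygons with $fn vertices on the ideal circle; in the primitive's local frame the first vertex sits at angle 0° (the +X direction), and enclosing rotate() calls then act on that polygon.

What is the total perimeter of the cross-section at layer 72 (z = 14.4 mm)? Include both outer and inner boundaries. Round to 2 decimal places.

78.49 mm

At z = 14.4 mm: the 15.5×16.5 cube contributes its full rectangle (perimeter 64.00 mm); the cube at (-4, 14.5) is absent (z outside [0, 3]); the cylinder at (3.5, 10): section is a regular 32-gon, circumradius r=11.5 (perimeter = 2·32·11.500·sin(180°/32) = 72.14 mm); Taking the union: the regions partially overlap (shared area 225.72 mm²), so the edge portions inside another operand are dropped and the merged outline is re-measured after clipping — boundary = 78.49 mm. Overall, the cross-section is a single solid region. Total boundary length (outer) = 78.49 mm.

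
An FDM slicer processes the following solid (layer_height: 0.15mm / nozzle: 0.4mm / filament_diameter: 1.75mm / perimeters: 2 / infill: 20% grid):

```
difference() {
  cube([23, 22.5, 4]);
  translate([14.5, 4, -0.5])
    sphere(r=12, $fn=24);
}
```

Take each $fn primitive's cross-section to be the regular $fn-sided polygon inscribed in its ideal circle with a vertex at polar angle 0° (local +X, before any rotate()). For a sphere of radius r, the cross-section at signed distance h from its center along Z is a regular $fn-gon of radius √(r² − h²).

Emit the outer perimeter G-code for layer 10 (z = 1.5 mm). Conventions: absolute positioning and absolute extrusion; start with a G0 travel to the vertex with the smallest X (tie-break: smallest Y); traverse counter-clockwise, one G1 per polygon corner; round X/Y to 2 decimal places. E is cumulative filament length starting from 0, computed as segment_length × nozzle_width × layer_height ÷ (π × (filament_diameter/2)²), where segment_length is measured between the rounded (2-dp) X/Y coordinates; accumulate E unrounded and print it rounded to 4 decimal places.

At z = 1.5 mm: the cube (footprint 23×22.5) is included at this height; the sphere at (14.5, 4): section is a regular 24-gon, circumradius = √(r²−h²) = √(12²−2²) = 11.832; Subtracting the remaining from the first: starting from the 23×22.5 cube, the r=12 sphere at (14.5, 4) partially overlaps it — only the 279.31 mm² overlap (of its 434.82 mm²) is removed, clipping the outline — 1 connected region. The outline is a single polygon with 16 vertices. Extrusion per mm of travel: 0.4 × 0.15 / (π × 0.875²) = 0.024945. Accumulating E over each segment gives final E = 2.2800.

G0 X0.00 Y0.00 Z1.50
G1 X3.46 Y0.00 E0.0863
G1 X3.07 Y0.94 E0.1117
G1 X2.67 Y4.00 E0.1887
G1 X3.07 Y7.06 E0.2657
G1 X4.25 Y9.92 E0.3428
G1 X6.13 Y12.37 E0.4199
G1 X8.58 Y14.25 E0.4969
G1 X11.44 Y15.43 E0.5741
G1 X14.50 Y15.83 E0.6511
G1 X17.56 Y15.43 E0.7280
G1 X20.42 Y14.25 E0.8052
G1 X22.87 Y12.37 E0.8823
G1 X23.00 Y12.19 E0.8878
G1 X23.00 Y22.50 E1.1450
G1 X0.00 Y22.50 E1.7187
G1 X0.00 Y0.00 E2.2800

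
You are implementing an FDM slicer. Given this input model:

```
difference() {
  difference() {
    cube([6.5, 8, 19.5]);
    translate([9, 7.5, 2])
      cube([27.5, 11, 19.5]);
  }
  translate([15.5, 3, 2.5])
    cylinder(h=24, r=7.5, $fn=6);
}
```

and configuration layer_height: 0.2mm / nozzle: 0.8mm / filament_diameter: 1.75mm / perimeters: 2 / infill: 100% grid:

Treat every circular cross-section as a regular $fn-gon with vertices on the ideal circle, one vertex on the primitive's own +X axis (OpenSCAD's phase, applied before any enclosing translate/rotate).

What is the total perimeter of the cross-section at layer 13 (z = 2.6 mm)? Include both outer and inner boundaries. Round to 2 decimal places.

29.00 mm

At z = 2.6 mm: the 6.5×8 cube contributes its full rectangle (perimeter 29.00 mm); the 27.5×11 cube at (9, 7.5) contributes its full rectangle (perimeter 77.00 mm); Taking the first minus the rest: starting from the 6.5×8 cube, the 27.5×11 cube at (9, 7.5) misses the remaining region (no effect) — boundary = 29.00 mm; the r=7.5 cylinder at (15.5, 3) contributes a regular 6-gon of circumradius 7.5 (perimeter = 2·6·7.500·sin(180°/6) = 45.00 mm); After the difference (first − rest): starting from the result so far, the r=7.5 cylinder at (15.5, 3) misses the remaining region (no effect) — boundary = 29.00 mm. Overall, the cross-section is a single solid region. Total boundary length (outer) = 29.00 mm.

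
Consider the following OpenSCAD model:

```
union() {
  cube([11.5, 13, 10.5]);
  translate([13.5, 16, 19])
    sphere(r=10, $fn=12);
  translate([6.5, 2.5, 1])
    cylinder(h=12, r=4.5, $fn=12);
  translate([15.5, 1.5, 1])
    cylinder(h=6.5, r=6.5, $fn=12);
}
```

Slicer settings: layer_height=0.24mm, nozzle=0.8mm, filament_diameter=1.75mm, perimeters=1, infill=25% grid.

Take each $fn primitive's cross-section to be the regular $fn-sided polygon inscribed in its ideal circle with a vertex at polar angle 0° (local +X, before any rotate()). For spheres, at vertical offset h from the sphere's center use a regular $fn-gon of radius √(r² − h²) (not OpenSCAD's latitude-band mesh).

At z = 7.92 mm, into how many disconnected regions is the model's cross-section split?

1

At z = 7.92 mm: the cube is present — its section is the full 11.5×13 rectangle; the sphere at (13.5, 16) is not intersected at this z (|z−center|=11.080 > r=10); the cylinder at (6.5, 2.5): section is a regular 12-gon, circumradius r=4.5; the cylinder at (15.5, 1.5) is not intersected at this z (z outside [1, 7.5]); Combining (union): the regions partially overlap (shared area 51.15 mm²), so overlapping operands fuse into one piece — 1 connected region. The result has 1 disconnected region.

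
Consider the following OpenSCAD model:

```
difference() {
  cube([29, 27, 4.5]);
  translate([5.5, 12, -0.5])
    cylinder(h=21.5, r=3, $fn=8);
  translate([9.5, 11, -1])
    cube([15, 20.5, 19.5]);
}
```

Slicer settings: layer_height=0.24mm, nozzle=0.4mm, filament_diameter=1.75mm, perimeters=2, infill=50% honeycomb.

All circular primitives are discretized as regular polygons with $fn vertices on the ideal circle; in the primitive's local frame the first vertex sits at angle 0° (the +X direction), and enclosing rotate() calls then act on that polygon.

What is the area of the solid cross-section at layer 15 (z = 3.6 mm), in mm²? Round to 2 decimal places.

At z = 3.6 mm: the 29×27 cube contributes its full rectangle (area 783.00 mm²); the cylinder at (5.5, 12): section is a regular 8-gon, circumradius r=3 (area = (8/2)·3.000²·sin(360°/8) = 25.46 mm²); the cube at (9.5, 11) is present — its section is the full 15×20.5 rectangle (area 307.50 mm²); Subtracting the remaining from the first: starting from the 29×27 cube (783.00 mm²), the r=3 cylinder at (5.5, 12) lies wholly inside it (removes its full 25.46 mm² and its 18.37 mm outline becomes a hole wall); the 15×20.5 cube at (9.5, 11) partially overlaps it — only the 240.00 mm² overlap (of its 307.50 mm²) is removed, clipping the outline — area = 517.54 mm². Overall, the cross-section is one region with 1 hole. Net area = 517.54 mm².

517.54 mm²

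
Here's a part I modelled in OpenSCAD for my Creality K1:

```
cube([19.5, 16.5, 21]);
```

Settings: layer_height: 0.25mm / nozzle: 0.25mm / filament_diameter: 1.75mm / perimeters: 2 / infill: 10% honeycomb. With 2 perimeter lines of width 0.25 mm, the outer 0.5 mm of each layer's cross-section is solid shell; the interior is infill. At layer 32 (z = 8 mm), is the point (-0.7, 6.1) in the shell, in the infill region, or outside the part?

At z = 8 mm: the cube is present — its section is the full 19.5×16.5 rectangle. Overall, the cross-section is a single solid region. The nearest boundary edge runs (0.00, 16.50)→(0.00, 0.00); distance from the point to it = 0.70 mm. The point is not inside any of the regions above, so it lies outside the cross-section (0.70 mm from the nearest boundary).

outside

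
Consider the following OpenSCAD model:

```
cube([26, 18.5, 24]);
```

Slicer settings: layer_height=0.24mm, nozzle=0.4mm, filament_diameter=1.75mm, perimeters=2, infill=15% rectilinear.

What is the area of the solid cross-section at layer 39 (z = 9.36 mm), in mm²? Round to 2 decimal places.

At z = 9.36 mm: the 26×18.5 cube contributes its full rectangle (area 481.00 mm²). Overall, the cross-section is a single solid region. Net area = 481.00 mm².

481.00 mm²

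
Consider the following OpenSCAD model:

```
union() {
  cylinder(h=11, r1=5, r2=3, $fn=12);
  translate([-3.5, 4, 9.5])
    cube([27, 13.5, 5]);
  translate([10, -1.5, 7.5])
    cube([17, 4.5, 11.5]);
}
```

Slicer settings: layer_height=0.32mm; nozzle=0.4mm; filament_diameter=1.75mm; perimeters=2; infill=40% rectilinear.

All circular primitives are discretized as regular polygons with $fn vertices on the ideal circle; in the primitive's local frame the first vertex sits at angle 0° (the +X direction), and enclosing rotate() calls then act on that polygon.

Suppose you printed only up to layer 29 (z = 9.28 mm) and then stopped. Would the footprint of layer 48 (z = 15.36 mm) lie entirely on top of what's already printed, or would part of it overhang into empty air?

Compare the two slices. At z = 9.28: the cone contributes a regular 12-gon of circumradius 3.313 (interpolated between r1=5 and r2=3 at t=0.844) (area = (12/2)·3.313²·sin(360°/12) = 32.92 mm²); the cube at (-3.5, 4) does not reach this height (z outside [9.5, 14.5]); the 17×4.5 cube at (10, -1.5) contributes its full rectangle (area 76.50 mm²); Combining (union): the 2 present regions are separate (no shared area or edge), so areas and boundary lengths simply add and each stays a separate island — area = 109.42 mm². At z = 15.36: the cone does not reach this height (z outside [0, 11]); the cube at (-3.5, 4) is absent (z outside [9.5, 14.5]); the cube at (10, -1.5) (footprint 17×4.5) is included at this height (area 76.50 mm²); Merging all regions: only the 17×4.5 cube at (10, -1.5) is present, so the union is just that shape — area = 76.50 mm². Checking containment: the cross-section at z = 15.36 is a subset of the cross-section at z = 9.28.

entirely on top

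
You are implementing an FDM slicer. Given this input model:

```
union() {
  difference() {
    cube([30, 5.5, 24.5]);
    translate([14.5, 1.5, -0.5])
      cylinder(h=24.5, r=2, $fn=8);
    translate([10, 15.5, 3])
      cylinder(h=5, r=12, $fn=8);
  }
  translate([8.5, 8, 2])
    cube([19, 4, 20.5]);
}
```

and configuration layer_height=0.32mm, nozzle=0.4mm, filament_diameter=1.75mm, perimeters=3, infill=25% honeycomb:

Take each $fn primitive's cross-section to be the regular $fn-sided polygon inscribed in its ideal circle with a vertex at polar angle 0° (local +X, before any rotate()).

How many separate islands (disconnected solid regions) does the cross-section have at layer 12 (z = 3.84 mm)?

At z = 3.84 mm: the cube is present — its section is the full 30×5.5 rectangle; the r=2 cylinder at (14.5, 1.5) gives a regular 8-gon of circumradius 2 (constant along its height); the r=12 cylinder at (10, 15.5) contributes a regular 8-gon of circumradius 12; After the difference (first − rest): starting from the 30×5.5 cube, the r=2 cylinder at (14.5, 1.5) partially overlaps it — only the 10.71 mm² overlap (of its 11.31 mm²) is removed, clipping the outline; the r=12 cylinder at (10, 15.5) partially overlaps it — only the 9.66 mm² overlap (of its 407.29 mm²) is removed, clipping the outline — 1 connected region; the cube at (8.5, 8) (footprint 19×4) is included at this height; Combining (union): the 2 present regions are separate (no shared area or edge), so areas and boundary lengths simply add and each stays a separate island — 2 connected regions. Overall, the cross-section has 2 separate islands. Island count = 2.

2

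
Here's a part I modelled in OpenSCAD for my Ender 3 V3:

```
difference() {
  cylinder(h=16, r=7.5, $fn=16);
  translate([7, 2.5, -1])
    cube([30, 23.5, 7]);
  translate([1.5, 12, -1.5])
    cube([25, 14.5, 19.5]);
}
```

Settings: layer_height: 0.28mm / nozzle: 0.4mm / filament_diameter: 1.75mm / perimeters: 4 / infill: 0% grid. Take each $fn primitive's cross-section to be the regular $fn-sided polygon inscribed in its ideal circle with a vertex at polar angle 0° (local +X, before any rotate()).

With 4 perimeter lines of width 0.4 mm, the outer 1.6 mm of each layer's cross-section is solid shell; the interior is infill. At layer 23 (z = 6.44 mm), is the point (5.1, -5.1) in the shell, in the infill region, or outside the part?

shell

At z = 6.44 mm: the cylinder: section is a regular 16-gon, circumradius r=7.5; the cube at (7, 2.5) is not intersected at this z (z outside [-1, 6]); the 25×14.5 cube at (1.5, 12) contributes its full rectangle; Subtracting the remaining from the first: starting from the r=7.5 cylinder, the 25×14.5 cube at (1.5, 12) misses the remaining region (no effect) — 1 connected region. Overall, the cross-section is a single solid region. The nearest boundary edge runs (6.93, -2.87)→(5.30, -5.30); distance from the point to it = 0.28 mm. The point is inside the cross-section, 0.28 mm from the nearest boundary — within the 1.6 mm shell band (4 × 0.4).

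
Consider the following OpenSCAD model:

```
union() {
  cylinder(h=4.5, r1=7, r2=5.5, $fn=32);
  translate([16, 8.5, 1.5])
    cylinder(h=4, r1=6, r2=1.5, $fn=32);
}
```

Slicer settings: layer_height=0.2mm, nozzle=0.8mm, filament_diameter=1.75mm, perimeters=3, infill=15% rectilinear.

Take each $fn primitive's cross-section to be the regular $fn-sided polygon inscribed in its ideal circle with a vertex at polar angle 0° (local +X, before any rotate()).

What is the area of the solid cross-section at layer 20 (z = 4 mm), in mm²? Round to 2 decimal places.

131.95 mm²

At z = 4 mm: the cone contributes a regular 32-gon of circumradius 5.667 (interpolated between r1=7 and r2=5.5 at t=0.889) (area = (32/2)·5.667²·sin(360°/32) = 100.23 mm²); the cone at (16, 8.5) contributes a regular 32-gon of circumradius 3.188 (interpolated between r1=6 and r2=1.5 at t=0.625) (area = (32/2)·3.188²·sin(360°/32) = 31.71 mm²); Merging all regions: the 2 present regions are separate (no shared area or edge), so areas and boundary lengths simply add and each stays a separate island — area = 131.95 mm². Overall, the cross-section has 2 separate islands. Net area = 131.95 mm².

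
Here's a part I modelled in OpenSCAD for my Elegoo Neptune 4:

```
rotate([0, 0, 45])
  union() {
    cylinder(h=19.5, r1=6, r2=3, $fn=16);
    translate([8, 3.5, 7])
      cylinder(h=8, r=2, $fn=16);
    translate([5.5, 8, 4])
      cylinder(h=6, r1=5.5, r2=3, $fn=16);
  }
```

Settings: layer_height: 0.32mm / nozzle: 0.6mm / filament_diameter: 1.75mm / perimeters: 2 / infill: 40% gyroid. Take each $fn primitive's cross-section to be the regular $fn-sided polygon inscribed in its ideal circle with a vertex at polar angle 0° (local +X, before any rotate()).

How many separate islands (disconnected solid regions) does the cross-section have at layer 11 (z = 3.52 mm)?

At z = 3.52 mm: the cone contributes a regular 16-gon of circumradius 5.458 (interpolated between r1=6 and r2=3 at t=0.181); the cylinder at (8, 3.5) does not reach this height (z outside [7, 15]); the cone at (5.5, 8) is not intersected at this z (z outside [4, 10]); Merging all regions: only the cone is present, so the union is just that shape — 1 connected region; (whole slice rotated 45° about Z — lengths, areas and connectivity unchanged). Overall, the cross-section is a single solid region. Island count = 1.

1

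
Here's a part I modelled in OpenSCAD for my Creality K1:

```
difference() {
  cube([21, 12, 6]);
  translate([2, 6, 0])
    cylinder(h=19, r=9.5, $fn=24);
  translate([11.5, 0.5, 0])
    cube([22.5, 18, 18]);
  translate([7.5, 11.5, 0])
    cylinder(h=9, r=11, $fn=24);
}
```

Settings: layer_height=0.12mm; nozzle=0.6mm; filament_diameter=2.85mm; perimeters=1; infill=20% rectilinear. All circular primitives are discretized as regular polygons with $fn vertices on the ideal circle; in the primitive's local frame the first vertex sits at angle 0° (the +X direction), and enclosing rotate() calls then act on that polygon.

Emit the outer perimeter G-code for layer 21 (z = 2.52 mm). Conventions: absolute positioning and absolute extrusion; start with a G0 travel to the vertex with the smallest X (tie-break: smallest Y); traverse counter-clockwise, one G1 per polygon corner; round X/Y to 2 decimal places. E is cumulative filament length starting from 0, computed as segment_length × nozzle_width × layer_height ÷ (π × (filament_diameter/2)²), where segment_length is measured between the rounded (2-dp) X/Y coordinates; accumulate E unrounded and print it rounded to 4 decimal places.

G0 X9.27 Y0.00 Z2.52
G1 X21.00 Y0.00 E0.1324
G1 X21.00 Y0.50 E0.1380
G1 X11.50 Y0.50 E0.2453
G1 X11.50 Y1.35 E0.2548
G1 X10.35 Y0.87 E0.2689
G1 X9.89 Y0.82 E0.2741
G1 X9.27 Y0.00 E0.2857

At z = 2.52 mm: the cube is present — its section is the full 21×12 rectangle; the cylinder at (2, 6): section is a regular 24-gon, circumradius r=9.5; the cube at (11.5, 0.5) is present — its section is the full 22.5×18 rectangle; the r=11 cylinder at (7.5, 11.5) contributes a regular 24-gon of circumradius 11; After the difference (first − rest): starting from the 21×12 cube, the r=9.5 cylinder at (2, 6) partially overlaps it — only the 129.17 mm² overlap (of its 280.30 mm²) is removed, clipping the outline; the 22.5×18 cube at (11.5, 0.5) partially overlaps it — only the 109.25 mm² overlap (of its 405.00 mm²) is removed, clipping the outline; the r=11 cylinder at (7.5, 11.5) partially overlaps it — only the 6.91 mm² overlap (of its 375.81 mm²) is removed, clipping the outline — 1 connected region. The outline is a single polygon with 7 vertices. Extrusion per mm of travel: 0.6 × 0.12 / (π × 1.425²) = 0.011286. Accumulating E over each segment gives final E = 0.2857.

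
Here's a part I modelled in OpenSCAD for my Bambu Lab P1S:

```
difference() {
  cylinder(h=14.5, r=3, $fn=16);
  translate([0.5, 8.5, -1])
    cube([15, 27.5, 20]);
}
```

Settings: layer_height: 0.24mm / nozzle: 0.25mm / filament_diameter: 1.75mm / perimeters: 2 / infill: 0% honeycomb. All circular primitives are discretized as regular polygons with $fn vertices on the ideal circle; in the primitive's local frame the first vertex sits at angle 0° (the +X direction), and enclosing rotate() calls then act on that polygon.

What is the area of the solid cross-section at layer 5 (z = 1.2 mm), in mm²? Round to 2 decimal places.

27.55 mm²

At z = 1.2 mm: the r=3 cylinder gives a regular 16-gon of circumradius 3 (constant along its height) (area = (16/2)·3.000²·sin(360°/16) = 27.55 mm²); the cube at (0.5, 8.5) (footprint 15×27.5) is included at this height (area 412.50 mm²); After the difference (first − rest): starting from the r=3 cylinder (27.55 mm²), the 15×27.5 cube at (0.5, 8.5) misses the remaining region (no effect) — area = 27.55 mm². Overall, the cross-section is a single solid region. Net area = 27.55 mm².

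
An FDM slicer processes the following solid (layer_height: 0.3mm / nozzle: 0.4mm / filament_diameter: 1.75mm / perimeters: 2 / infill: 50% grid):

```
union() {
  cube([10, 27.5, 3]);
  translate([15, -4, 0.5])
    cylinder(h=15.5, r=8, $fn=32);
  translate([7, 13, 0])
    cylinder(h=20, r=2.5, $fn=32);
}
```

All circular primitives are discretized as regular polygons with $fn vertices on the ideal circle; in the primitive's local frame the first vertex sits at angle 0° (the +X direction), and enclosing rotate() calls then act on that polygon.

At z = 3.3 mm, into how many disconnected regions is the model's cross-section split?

At z = 3.3 mm: the cube is not intersected at this z (z outside [0, 3]); the r=8 cylinder at (15, -4) gives a regular 32-gon of circumradius 8 (constant along its height); the r=2.5 cylinder at (7, 13) contributes a regular 32-gon of circumradius 2.5; Taking the union: the 2 present regions are separate (no shared area or edge), so areas and boundary lengths simply add and each stays a separate island — 2 connected regions. The result has 2 disconnected regions.

2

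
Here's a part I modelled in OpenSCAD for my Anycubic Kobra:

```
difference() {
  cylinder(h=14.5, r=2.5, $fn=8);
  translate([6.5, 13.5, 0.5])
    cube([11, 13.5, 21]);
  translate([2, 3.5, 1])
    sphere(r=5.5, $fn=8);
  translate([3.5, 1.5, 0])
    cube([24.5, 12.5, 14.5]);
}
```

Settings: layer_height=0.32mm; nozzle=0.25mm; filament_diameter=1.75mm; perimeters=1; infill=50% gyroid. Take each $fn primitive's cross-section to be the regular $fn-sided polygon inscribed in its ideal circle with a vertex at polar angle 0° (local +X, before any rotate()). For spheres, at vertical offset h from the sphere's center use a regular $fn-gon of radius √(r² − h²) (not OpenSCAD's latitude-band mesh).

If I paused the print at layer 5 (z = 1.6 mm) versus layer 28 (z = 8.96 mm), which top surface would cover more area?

Layer 5 (z = 1.6): the r=2.5 cylinder gives a regular 8-gon of circumradius 2.5 (constant along its height) (area = (8/2)·2.500²·sin(360°/8) = 17.68 mm²); the cube at (6.5, 13.5) (footprint 11×13.5) is included at this height (area 148.50 mm²); the r=5.5 sphere at (2, 3.5) slices to a regular 8-gon of circumradius 5.467 (√(r²−h²) with h=0.6 from center) (area = (8/2)·5.467²·sin(360°/8) = 84.54 mm²); the cube at (3.5, 1.5) (footprint 24.5×12.5) is included at this height (area 306.25 mm²); After the difference (first − rest): starting from the r=2.5 cylinder (17.68 mm²), the 11×13.5 cube at (6.5, 13.5) misses the remaining region (no effect); the r=5.5 sphere at (2, 3.5) partially overlaps it — only the 13.43 mm² overlap (of its 84.54 mm²) is removed, clipping the outline; the 24.5×12.5 cube at (3.5, 1.5) misses the remaining region (no effect) — area = 4.25 mm². So its area = 4.25 mm². Layer 28 (z = 8.96): the cylinder: section is a regular 8-gon, circumradius r=2.5 (area = (8/2)·2.500²·sin(360°/8) = 17.68 mm²); the 11×13.5 cube at (6.5, 13.5) contributes its full rectangle (area 148.50 mm²); the sphere at (2, 3.5) does not reach this height (|z−center|=7.960 > r=5.5); the cube at (3.5, 1.5) is present — its section is the full 24.5×12.5 rectangle (area 306.25 mm²); Subtracting the remaining from the first: starting from the r=2.5 cylinder (17.68 mm²), the 11×13.5 cube at (6.5, 13.5) misses the remaining region (no effect); the 24.5×12.5 cube at (3.5, 1.5) misses the remaining region (no effect) — area = 17.68 mm². So its area = 17.68 mm². Layer 28 is larger (17.68 vs 4.25 mm²).

layer 28 (z = 8.96 mm)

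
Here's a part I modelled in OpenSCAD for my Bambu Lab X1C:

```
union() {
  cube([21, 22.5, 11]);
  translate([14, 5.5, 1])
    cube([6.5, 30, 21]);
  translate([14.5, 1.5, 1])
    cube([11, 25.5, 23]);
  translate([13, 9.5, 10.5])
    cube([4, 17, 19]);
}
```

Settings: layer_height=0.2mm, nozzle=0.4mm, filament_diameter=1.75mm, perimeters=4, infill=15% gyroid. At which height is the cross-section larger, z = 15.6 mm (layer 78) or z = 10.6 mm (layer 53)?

layer 53 (z = 10.6 mm)

Layer 78 (z = 15.6): the cube is not intersected at this z (z outside [0, 11]); the cube at (14, 5.5) (footprint 6.5×30) is included at this height (area 195.00 mm²); the cube at (14.5, 1.5) (footprint 11×25.5) is included at this height (area 280.50 mm²); the cube at (13, 9.5) (footprint 4×17) is included at this height (area 68.00 mm²); Merging all regions: the regions partially overlap — summed areas 543.50 mm² minus the doubly-counted overlap 180.00 mm² gives 363.50 mm² — area = 363.50 mm². So its area = 363.50 mm². Layer 53 (z = 10.6): the 21×22.5 cube contributes its full rectangle (area 472.50 mm²); the 6.5×30 cube at (14, 5.5) contributes its full rectangle (area 195.00 mm²); the cube at (14.5, 1.5) (footprint 11×25.5) is included at this height (area 280.50 mm²); the cube at (13, 9.5) (footprint 4×17) is included at this height (area 68.00 mm²); Merging all regions: the regions partially overlap — summed areas 1016.00 mm² minus the doubly-counted overlap 338.00 mm² gives 678.00 mm² — area = 678.00 mm². So its area = 678.00 mm². Layer 53 is larger (678.00 vs 363.50 mm²).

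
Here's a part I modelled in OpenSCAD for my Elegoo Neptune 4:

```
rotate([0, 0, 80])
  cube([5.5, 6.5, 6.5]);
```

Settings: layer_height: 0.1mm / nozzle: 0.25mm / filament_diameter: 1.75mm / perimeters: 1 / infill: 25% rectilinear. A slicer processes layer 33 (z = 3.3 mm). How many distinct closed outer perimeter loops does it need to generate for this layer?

1

At z = 3.3 mm: the cube (footprint 5.5×6.5) is included at this height; (rotated 80° about Z; rotation is an isometry so areas/perimeters/island counts are preserved). The result has 1 disconnected region.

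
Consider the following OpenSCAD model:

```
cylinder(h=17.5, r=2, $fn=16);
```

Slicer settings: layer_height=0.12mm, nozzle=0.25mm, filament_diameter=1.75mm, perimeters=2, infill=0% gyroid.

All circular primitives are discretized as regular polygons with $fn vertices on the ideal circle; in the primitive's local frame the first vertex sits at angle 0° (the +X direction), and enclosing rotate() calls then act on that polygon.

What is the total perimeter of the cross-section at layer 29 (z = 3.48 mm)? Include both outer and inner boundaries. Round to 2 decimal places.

12.49 mm

At z = 3.48 mm: the r=2 cylinder contributes a regular 16-gon of circumradius 2 (perimeter = 2·16·2.000·sin(180°/16) = 12.49 mm). Overall, the cross-section is a single solid region. Total boundary length (outer) = 12.49 mm.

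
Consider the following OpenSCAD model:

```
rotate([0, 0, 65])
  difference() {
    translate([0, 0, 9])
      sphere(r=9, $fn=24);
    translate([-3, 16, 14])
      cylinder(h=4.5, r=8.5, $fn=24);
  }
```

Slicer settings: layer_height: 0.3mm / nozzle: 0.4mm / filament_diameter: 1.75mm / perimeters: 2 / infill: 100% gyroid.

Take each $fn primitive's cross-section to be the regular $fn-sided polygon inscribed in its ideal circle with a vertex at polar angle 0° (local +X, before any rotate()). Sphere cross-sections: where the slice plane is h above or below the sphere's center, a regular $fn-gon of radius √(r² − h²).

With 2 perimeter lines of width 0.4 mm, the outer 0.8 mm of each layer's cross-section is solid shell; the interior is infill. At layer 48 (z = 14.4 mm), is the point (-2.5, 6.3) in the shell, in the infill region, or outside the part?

shell

At z = 14.4 mm: the sphere: section is a regular 24-gon, circumradius = √(r²−h²) = √(9²−5.4²) = 7.200; the r=8.5 cylinder at (-3, 16) contributes a regular 24-gon of circumradius 8.5; Subtracting the remaining from the first: starting from the r=9 sphere, the r=8.5 cylinder at (-3, 16) misses the remaining region (no effect) — 1 connected region; (rotated 65° about Z; rotation is an isometry so areas/perimeters/island counts are preserved). Overall, the cross-section is a single solid region. Undo the 65° rotation: the query point maps to (4.653, 4.928) in the un-rotated model frame. The nearest boundary edge runs (3.60, 6.24)→(5.09, 5.09); distance from the point to it = 0.40 mm. The point is inside the cross-section, 0.40 mm from the nearest boundary — within the 0.8 mm shell band (2 × 0.4).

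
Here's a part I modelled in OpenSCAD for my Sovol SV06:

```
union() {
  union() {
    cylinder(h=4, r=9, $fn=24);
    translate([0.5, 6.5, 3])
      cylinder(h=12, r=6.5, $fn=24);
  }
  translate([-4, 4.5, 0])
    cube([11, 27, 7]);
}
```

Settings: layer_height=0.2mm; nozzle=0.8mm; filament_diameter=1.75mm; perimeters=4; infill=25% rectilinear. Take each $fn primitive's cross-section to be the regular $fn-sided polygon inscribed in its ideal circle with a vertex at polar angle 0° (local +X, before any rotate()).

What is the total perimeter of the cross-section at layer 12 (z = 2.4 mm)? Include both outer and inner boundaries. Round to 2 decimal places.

104.60 mm

At z = 2.4 mm: the r=9 cylinder gives a regular 24-gon of circumradius 9 (constant along its height) (perimeter = 2·24·9.000·sin(180°/24) = 56.39 mm); the cylinder at (0.5, 6.5) does not reach this height (z outside [3, 15]); Combining (union): only the r=9 cylinder is present, so the union is just that shape — boundary = 56.39 mm; the cube at (-4, 4.5) (footprint 11×27) is included at this height (perimeter 76.00 mm); Combining (union): the regions partially overlap (shared area 40.53 mm²), so the edge portions inside another operand are dropped and the merged outline is re-measured after clipping — boundary = 104.60 mm. Overall, the cross-section is a single solid region. Total boundary length (outer) = 104.60 mm.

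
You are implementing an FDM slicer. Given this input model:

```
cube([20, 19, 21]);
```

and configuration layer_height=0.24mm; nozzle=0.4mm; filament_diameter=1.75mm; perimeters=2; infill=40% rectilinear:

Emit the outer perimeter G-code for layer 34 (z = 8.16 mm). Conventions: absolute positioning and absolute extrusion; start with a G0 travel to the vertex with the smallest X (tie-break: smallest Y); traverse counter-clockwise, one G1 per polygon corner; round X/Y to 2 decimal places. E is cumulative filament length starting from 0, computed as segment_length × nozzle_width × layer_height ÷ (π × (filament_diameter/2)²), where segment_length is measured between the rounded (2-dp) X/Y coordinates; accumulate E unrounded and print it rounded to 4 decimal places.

G0 X0.00 Y0.00 Z8.16
G1 X20.00 Y0.00 E0.7982
G1 X20.00 Y19.00 E1.5566
G1 X0.00 Y19.00 E2.3548
G1 X0.00 Y0.00 E3.1131

At z = 8.16 mm: the 20×19 cube contributes its full rectangle. The outline is a single polygon with 4 vertices. Extrusion per mm of travel: 0.4 × 0.24 / (π × 0.875²) = 0.039912. Accumulating E over each segment gives final E = 3.1131.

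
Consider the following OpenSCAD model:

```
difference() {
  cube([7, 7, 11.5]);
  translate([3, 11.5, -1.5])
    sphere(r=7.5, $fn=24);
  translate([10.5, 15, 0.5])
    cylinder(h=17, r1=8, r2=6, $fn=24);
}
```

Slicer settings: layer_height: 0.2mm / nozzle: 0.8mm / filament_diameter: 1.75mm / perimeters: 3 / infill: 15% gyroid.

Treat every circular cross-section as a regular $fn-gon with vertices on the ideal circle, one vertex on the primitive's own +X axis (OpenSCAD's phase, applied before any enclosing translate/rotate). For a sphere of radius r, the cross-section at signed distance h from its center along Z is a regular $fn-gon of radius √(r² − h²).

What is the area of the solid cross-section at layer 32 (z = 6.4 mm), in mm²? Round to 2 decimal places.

49.00 mm²

At z = 6.4 mm: the cube is present — its section is the full 7×7 rectangle (area 49.00 mm²); the sphere at (3, 11.5) is absent (|z−center|=7.900 > r=7.5); the cone at (10.5, 15) contributes a regular 24-gon of circumradius 7.306 (interpolated between r1=8 and r2=6 at t=0.347) (area = (24/2)·7.306²·sin(360°/24) = 165.78 mm²); Subtracting the remaining from the first: starting from the 7×7 cube (49.00 mm²), the cone at (10.5, 15) misses the remaining region (no effect) — area = 49.00 mm². Overall, the cross-section is a single solid region. Net area = 49.00 mm².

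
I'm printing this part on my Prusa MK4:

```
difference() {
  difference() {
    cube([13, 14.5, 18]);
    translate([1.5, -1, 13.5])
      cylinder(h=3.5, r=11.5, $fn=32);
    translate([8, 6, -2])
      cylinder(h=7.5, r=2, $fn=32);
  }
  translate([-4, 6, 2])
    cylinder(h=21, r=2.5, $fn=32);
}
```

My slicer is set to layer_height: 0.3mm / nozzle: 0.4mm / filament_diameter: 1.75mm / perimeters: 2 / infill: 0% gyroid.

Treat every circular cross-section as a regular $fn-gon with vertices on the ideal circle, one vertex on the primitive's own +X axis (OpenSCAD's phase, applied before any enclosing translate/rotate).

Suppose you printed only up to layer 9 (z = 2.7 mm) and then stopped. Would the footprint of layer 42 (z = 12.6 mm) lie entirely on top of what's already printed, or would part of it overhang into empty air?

Compare the two slices. At z = 2.7: the cube (footprint 13×14.5) is included at this height (area 188.50 mm²); the cylinder at (1.5, -1) does not reach this height (z outside [13.5, 17]); the r=2 cylinder at (8, 6) gives a regular 32-gon of circumradius 2 (constant along its height) (area = (32/2)·2.000²·sin(360°/32) = 12.49 mm²); Subtracting the remaining from the first: starting from the 13×14.5 cube (188.50 mm²), the r=2 cylinder at (8, 6) lies wholly inside it (removes its full 12.49 mm² and its 12.55 mm outline becomes a hole wall) — area = 176.01 mm²; the cylinder at (-4, 6): section is a regular 32-gon, circumradius r=2.5 (area = (32/2)·2.500²·sin(360°/32) = 19.51 mm²); Taking the first minus the rest: starting from that combined region (176.01 mm²), the r=2.5 cylinder at (-4, 6) misses the remaining region (no effect) — area = 176.01 mm². At z = 12.6: the 13×14.5 cube contributes its full rectangle (area 188.50 mm²); the cylinder at (1.5, -1) is absent (z outside [13.5, 17]); the cylinder at (8, 6) does not reach this height (z outside [-2, 5.5]); After the difference (first − rest): none of the subtracted shapes is present at this height, so the 13×14.5 cube is unchanged — area = 188.50 mm²; the r=2.5 cylinder at (-4, 6) contributes a regular 32-gon of circumradius 2.5 (area = (32/2)·2.500²·sin(360°/32) = 19.51 mm²); After the difference (first − rest): starting from that combined region (188.50 mm²), the r=2.5 cylinder at (-4, 6) misses the remaining region (no effect) — area = 188.50 mm². Checking containment: at z = 12.6 the cross-section extends beyond the z = 2.7 cross-section by about 12.49 mm².

part overhangs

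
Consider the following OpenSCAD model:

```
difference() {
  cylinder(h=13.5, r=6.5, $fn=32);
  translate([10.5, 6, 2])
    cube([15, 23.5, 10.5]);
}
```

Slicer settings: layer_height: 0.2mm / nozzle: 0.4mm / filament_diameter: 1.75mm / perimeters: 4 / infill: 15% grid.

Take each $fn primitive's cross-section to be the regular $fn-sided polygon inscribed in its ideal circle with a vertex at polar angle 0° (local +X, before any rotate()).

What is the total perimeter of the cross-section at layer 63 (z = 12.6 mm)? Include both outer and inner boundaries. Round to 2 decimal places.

At z = 12.6 mm: the cylinder: section is a regular 32-gon, circumradius r=6.5 (perimeter = 2·32·6.500·sin(180°/32) = 40.78 mm); the cube at (10.5, 6) does not reach this height (z outside [2, 12.5]); Taking the first minus the rest: none of the subtracted shapes is present at this height, so the r=6.5 cylinder is unchanged — boundary = 40.78 mm. Overall, the cross-section is a single solid region. Total boundary length (outer) = 40.78 mm.

40.78 mm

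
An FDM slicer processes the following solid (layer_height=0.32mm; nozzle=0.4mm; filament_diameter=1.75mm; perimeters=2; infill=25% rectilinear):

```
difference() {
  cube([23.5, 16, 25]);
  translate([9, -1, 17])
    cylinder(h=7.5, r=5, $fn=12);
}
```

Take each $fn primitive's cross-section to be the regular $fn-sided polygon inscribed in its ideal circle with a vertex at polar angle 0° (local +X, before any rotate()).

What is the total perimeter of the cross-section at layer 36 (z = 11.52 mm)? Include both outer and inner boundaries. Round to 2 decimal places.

At z = 11.52 mm: the 23.5×16 cube contributes its full rectangle (perimeter 79.00 mm); the cylinder at (9, -1) does not reach this height (z outside [17, 24.5]); Subtracting the remaining from the first: none of the subtracted shapes is present at this height, so the 23.5×16 cube is unchanged — boundary = 79.00 mm. Overall, the cross-section is a single solid region. Total boundary length (outer) = 79.00 mm.

79.00 mm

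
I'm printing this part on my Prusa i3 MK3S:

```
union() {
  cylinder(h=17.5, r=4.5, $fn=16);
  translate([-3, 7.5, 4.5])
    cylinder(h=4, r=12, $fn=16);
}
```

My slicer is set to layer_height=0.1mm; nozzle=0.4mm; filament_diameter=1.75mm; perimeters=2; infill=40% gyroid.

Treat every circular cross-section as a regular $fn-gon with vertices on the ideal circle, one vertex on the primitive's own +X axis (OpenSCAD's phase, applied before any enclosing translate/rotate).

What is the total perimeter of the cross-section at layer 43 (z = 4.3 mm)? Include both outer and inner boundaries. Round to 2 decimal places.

28.09 mm

At z = 4.3 mm: the r=4.5 cylinder gives a regular 16-gon of circumradius 4.5 (constant along its height) (perimeter = 2·16·4.500·sin(180°/16) = 28.09 mm); the cylinder at (-3, 7.5) is not intersected at this z (z outside [4.5, 8.5]); Taking the union: only the r=4.5 cylinder is present, so the union is just that shape — boundary = 28.09 mm. Overall, the cross-section is a single solid region. Total boundary length (outer) = 28.09 mm.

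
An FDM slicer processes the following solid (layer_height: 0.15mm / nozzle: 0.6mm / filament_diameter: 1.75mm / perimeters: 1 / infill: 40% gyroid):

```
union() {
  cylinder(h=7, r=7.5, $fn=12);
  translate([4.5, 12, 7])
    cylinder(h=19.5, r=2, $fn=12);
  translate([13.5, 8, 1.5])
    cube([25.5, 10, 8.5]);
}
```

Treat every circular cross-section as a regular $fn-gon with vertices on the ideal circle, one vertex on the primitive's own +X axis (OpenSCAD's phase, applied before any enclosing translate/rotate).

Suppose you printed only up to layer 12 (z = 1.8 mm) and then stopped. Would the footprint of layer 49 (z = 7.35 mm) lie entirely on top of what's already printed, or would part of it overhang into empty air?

Compare the two slices. At z = 1.8: the cylinder: section is a regular 12-gon, circumradius r=7.5 (area = (12/2)·7.500²·sin(360°/12) = 168.75 mm²); the cylinder at (4.5, 12) is not intersected at this z (z outside [7, 26.5]); the cube at (13.5, 8) is present — its section is the full 25.5×10 rectangle (area 255.00 mm²); Merging all regions: the 2 present regions are separate (no shared area or edge), so areas and boundary lengths simply add and each stays a separate island — area = 423.75 mm². At z = 7.35: the cylinder is absent (z outside [0, 7]); the cylinder at (4.5, 12): section is a regular 12-gon, circumradius r=2 (area = (12/2)·2.000²·sin(360°/12) = 12.00 mm²); the cube at (13.5, 8) (footprint 25.5×10) is included at this height (area 255.00 mm²); Merging all regions: the 2 present regions are separate (no shared area or edge), so areas and boundary lengths simply add and each stays a separate island — area = 267.00 mm². Checking containment: at z = 7.35 the cross-section extends beyond the z = 1.8 cross-section by about 12.00 mm².

part overhangs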